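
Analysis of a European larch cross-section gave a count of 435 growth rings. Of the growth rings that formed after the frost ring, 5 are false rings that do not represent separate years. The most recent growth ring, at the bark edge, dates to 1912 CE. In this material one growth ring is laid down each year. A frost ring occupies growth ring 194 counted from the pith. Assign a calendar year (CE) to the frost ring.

1676 CE

435 − 194 = 241 growth rings lie beyond the frost ring toward the bark edge.
Removing the 5 false growth rings leaves 241 − 5 = 236 true growth rings beyond the frost ring.
The growth ring at the bark edge is 1912 CE, so the frost ring dates to 1912 − 236 = 1676 CE.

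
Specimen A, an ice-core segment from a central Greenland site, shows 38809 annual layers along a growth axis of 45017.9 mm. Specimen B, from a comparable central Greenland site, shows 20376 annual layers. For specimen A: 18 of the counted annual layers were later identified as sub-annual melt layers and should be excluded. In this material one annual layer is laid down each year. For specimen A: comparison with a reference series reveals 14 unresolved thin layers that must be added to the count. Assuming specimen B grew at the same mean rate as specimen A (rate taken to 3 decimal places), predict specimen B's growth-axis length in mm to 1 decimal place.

Specimen A: after corrections the count is 38809 − 18 + 14 = 38805 annual layers.
A: Extension rate ≈ 45017.9 / 38805 = 1.160 mm per year.
For B, 1.160 mm/year × 20376 years = 23636.2 mm.

23636.2 mm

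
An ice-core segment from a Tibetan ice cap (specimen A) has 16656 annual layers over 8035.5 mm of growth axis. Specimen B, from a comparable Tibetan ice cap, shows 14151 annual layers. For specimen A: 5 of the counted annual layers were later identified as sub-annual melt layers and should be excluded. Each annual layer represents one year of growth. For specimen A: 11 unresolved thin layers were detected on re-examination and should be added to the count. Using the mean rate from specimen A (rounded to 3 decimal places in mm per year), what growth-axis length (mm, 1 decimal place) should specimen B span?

Specimen A: adjusted count: 16656 − 5 + 11 = 16662 annual layers.
A: Extension rate ≈ 8035.5 / 16662 = 0.482 mm/year.
B's length ≈ 0.482 × 14151 = 6820.8 mm.

6820.8 mm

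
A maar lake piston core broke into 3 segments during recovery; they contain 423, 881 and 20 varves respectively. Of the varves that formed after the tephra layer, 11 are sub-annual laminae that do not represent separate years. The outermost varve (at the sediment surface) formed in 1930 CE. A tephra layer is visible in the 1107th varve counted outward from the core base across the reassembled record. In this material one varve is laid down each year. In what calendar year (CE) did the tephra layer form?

Total varves = 423 + 881 + 20 = 1324.
The tephra layer sits at varve 1107 from the core base, so 1324 − 1107 = 217 varves formed after it.
Excluding 11 false varves: 217 − 11 = 206.
Counting back 206 years from 1930 CE places the tephra layer in 1930 − 206 = 1724 CE.

1724 CE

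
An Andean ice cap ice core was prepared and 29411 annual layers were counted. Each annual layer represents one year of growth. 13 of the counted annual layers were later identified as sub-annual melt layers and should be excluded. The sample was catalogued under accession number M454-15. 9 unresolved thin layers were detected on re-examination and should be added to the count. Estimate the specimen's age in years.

29407 years

Correcting the raw count gives 29411 − 13 + 9 = 29407 true annual layers.
One annual layer per year makes the duration 29407 years.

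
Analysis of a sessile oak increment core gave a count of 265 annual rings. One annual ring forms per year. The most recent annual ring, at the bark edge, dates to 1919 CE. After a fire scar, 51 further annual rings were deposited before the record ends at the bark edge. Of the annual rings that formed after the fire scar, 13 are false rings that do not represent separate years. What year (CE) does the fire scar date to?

1881 CE

51 annual rings post-date the fire scar.
Excluding 13 false annual rings: 51 − 13 = 38.
Counting back 38 years from 1919 CE places the fire scar in 1919 − 38 = 1881 CE.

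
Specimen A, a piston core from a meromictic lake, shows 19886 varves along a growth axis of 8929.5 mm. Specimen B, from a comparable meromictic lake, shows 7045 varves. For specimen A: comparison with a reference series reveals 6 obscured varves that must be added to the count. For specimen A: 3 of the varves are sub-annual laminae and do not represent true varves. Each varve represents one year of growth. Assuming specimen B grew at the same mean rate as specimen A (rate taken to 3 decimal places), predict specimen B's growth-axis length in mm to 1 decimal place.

3163.2 mm

Specimen A: after corrections the count is 19886 − 3 + 6 = 19889 varves.
A: Extension rate ≈ 8929.5 / 19889 = 0.449 mm/year.
Length of B = 0.449 × 7045 = 3163.2 mm.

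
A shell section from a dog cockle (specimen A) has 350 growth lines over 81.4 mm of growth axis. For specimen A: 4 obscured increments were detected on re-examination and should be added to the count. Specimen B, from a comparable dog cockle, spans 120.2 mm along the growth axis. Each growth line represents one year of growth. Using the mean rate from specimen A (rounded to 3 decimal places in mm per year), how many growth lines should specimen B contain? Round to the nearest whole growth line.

523 growth lines

Specimen A: correcting the raw count gives 350 + 4 = 354 true growth lines.
A: Extension rate ≈ 81.4 / 354 = 0.230 mm per year.
For B, 120.2 / 0.230 = 522.61 years ≈ 523 growth lines.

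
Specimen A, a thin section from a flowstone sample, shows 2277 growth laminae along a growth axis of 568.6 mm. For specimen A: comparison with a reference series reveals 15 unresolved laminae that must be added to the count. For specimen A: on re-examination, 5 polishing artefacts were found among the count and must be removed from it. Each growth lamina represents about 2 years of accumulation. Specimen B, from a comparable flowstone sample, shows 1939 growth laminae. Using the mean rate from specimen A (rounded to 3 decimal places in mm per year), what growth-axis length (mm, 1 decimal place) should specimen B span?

480.9 mm

Specimen A: true growth lamina count = 2277 − 5 + 15 = 2287.
Specimen A: 2287 growth laminae at 2 years each span 2287 × 2 = 4574 years.
A: 568.6 mm over 4574 years gives 568.6 / 4574 ≈ 0.124 mm/year.
Specimen B: multiplying by 2 years per growth lamina: 1939 × 2 = 3878 years. For B, 0.124 mm/year × 3878 years = 480.9 mm.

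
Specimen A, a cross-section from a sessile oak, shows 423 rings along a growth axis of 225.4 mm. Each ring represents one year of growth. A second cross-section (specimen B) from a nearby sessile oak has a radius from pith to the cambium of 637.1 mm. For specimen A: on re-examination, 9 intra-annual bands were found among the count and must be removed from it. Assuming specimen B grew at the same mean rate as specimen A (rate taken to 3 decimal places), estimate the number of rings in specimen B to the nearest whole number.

Specimen A: correcting the raw count gives 423 − 9 = 414 true rings.
A: Mean rate = 225.4 mm / 414 years ≈ 0.544 mm per year.
B spans 637.1 / 0.544 = 1171.14 years ≈ 1171 rings.

1171 rings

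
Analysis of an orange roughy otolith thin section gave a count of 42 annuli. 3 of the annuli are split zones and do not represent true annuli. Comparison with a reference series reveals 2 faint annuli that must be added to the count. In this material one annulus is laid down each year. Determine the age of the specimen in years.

41 years

Adjusted count: 42 − 3 + 2 = 41 annuli.
One annulus per year makes the duration 41 years.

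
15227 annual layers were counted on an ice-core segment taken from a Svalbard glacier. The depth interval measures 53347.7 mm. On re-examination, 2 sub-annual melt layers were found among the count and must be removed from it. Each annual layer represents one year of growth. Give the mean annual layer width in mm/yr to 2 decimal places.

3.50 mm/yr

True annual layer count = 15227 − 2 = 15225.
53347.7 mm over 15225 years gives 53347.7 / 15225 ≈ 3.50 mm/yr.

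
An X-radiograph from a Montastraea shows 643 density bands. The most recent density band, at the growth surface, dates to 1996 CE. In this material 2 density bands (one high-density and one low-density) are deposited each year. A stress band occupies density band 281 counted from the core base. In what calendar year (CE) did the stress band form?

1815 CE

643 − 281 = 362 density bands lie beyond the stress band toward the growth surface.
362 density bands at 2 per year is 362 / 2 = 181 years.
Counting back 181 years from 1996 CE places the stress band in 1996 − 181 = 1815 CE.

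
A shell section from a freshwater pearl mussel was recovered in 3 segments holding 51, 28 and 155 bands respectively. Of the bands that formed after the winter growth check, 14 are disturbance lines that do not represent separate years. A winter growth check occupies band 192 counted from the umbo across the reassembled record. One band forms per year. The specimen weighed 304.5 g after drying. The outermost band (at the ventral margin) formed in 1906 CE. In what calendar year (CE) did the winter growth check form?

1878 CE

Total bands = 51 + 28 + 155 = 234.
234 − 192 = 42 bands lie beyond the winter growth check toward the ventral margin.
42 − 14 false = 28 true bands after the winter growth check.
The band at the ventral margin is 1906 CE, so the winter growth check dates to 1906 − 28 = 1878 CE.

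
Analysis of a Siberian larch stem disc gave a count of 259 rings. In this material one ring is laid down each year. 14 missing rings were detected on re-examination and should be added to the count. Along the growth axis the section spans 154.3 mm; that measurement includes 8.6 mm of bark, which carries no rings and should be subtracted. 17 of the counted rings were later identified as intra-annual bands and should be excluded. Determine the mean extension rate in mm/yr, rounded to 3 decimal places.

0.569 mm/yr

Correcting the raw count gives 259 − 17 + 14 = 256 true rings.
The growth record spans 154.3 − 8.6 = 145.7 mm.
145.7 mm over 256 years gives 145.7 / 256 ≈ 0.569 mm/yr.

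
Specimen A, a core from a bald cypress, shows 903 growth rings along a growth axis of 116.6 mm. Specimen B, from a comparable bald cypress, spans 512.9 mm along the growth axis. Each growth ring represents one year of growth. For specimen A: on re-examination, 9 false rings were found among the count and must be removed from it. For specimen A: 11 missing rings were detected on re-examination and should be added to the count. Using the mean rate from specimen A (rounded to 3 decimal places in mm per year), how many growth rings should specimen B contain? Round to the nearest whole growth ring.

Specimen A: after corrections the count is 903 − 9 + 11 = 905 growth rings.
A: Mean rate = 116.6 mm / 905 years ≈ 0.129 mm per year.
B spans 512.9 / 0.129 = 3975.97 years ≈ 3976 growth rings.

3976 growth rings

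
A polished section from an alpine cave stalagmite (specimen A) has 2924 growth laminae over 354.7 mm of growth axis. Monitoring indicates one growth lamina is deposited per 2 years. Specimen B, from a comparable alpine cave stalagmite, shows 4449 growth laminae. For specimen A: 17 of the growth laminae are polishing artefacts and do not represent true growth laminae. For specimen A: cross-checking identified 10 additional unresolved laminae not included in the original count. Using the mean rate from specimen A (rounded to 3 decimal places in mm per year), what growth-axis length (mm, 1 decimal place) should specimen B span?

542.8 mm

Specimen A: adjusted count: 2924 − 17 + 10 = 2917 growth laminae.
Specimen A: at 2 years per growth lamina, 2917 × 2 = 5834 years.
A: 354.7 mm over 5834 years gives 354.7 / 5834 ≈ 0.061 mm per year.
Specimen B: multiplying by 2 years per growth lamina: 4449 × 2 = 8898 years. For B, 0.061 mm/year × 8898 years = 542.8 mm.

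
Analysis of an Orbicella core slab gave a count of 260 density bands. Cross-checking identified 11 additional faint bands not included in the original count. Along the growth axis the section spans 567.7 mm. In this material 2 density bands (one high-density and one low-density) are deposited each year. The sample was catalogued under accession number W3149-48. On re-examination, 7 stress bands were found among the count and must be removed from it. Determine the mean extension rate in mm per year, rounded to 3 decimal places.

After corrections the count is 260 − 7 + 11 = 264 density bands.
264 density bands at 2 per year is 264 / 2 = 132 years.
Mean rate = 567.7 mm / 132 years ≈ 4.301 mm per year.

4.301 mm per year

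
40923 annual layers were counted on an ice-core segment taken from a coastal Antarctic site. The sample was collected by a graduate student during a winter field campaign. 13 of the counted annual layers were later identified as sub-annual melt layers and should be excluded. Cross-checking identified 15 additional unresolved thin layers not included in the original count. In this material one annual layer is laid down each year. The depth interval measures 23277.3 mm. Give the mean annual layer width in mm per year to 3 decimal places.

After corrections the count is 40923 − 13 + 15 = 40925 annual layers.
Extension rate ≈ 23277.3 / 40925 = 0.569 mm per year.

0.569 mm per year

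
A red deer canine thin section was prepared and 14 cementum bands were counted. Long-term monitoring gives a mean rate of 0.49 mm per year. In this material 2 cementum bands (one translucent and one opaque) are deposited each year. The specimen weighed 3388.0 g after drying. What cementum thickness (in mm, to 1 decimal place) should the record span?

With 2 cementum bands per year, 14 / 2 = 7 years.
7 years at 0.49 mm/year gives 0.49 × 7 = 3.4 mm.

3.4 mm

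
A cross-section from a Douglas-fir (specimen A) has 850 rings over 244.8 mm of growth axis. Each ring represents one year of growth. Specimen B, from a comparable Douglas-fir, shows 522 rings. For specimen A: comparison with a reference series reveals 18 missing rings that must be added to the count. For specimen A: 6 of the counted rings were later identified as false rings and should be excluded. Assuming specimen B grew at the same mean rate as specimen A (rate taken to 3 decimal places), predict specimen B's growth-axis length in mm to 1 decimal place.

148.2 mm

Specimen A: correcting the raw count gives 850 − 6 + 18 = 862 true rings.
A: 244.8 mm over 862 years gives 244.8 / 862 ≈ 0.284 mm/year.
For B, 0.284 mm/year × 522 years = 148.2 mm.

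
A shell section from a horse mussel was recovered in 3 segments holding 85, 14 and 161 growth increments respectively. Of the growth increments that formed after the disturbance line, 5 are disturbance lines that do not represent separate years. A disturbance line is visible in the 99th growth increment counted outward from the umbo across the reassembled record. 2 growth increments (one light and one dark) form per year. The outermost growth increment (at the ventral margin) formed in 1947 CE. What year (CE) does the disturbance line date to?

Total growth increments = 85 + 14 + 161 = 260.
260 − 99 = 161 growth increments lie beyond the disturbance line toward the ventral margin.
Excluding 5 false growth increments: 161 − 5 = 156.
156 growth increments at 2 per year is 156 / 2 = 78 years.
1947 − 78 = 1869 CE.

1869 CE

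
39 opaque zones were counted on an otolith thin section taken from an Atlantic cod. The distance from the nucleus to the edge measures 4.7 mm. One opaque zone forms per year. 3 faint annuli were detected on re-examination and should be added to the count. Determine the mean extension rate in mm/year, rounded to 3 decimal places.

0.112 mm/year

After corrections the count is 39 + 3 = 42 opaque zones.
Mean rate = 4.7 mm / 42 years ≈ 0.112 mm/year.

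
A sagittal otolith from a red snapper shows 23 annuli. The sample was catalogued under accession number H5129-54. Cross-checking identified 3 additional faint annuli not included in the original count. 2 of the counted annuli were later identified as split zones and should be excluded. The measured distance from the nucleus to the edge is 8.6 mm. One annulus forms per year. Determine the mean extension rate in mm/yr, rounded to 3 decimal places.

True annulus count = 23 − 2 + 3 = 24.
Extension rate ≈ 8.6 / 24 = 0.358 mm/yr.

0.358 mm/yr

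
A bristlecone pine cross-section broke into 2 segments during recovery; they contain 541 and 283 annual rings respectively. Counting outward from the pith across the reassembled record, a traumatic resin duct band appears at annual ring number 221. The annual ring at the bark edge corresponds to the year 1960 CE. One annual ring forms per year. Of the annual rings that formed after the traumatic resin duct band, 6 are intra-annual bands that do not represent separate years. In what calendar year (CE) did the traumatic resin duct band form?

Total annual rings = 541 + 283 = 824.
824 − 221 = 603 annual rings lie beyond the traumatic resin duct band toward the bark edge.
Removing the 6 false annual rings leaves 603 − 6 = 597 true annual rings beyond the traumatic resin duct band.
1960 − 597 = 1363 CE.

1363 CE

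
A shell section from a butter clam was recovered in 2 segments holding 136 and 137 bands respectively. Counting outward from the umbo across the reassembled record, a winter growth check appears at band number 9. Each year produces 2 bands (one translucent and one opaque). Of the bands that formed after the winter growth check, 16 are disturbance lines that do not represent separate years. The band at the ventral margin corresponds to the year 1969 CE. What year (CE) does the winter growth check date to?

Total bands = 136 + 137 = 273.
The winter growth check sits at band 9 from the umbo, so 273 − 9 = 264 bands formed after it.
264 − 16 false = 248 true bands after the winter growth check.
With 2 bands per year, 248 / 2 = 124 years.
1969 − 124 = 1845 CE.

1845 CE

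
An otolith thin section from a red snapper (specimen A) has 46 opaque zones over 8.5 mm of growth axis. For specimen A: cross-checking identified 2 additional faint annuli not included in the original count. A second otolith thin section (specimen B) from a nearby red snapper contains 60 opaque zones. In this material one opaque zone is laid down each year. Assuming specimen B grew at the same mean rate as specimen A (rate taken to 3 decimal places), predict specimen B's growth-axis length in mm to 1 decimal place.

Specimen A: after corrections the count is 46 + 2 = 48 opaque zones.
A: 8.5 mm over 48 years gives 8.5 / 48 ≈ 0.177 mm/year.
Length of B = 0.177 × 60 = 10.6 mm.

10.6 mm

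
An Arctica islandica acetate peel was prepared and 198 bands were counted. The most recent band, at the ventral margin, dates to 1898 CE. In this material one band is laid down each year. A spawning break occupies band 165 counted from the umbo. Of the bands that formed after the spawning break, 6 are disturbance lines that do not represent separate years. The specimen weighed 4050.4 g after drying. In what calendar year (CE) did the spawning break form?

198 − 165 = 33 bands lie beyond the spawning break toward the ventral margin.
33 − 6 false = 27 true bands after the spawning break.
The band at the ventral margin is 1898 CE, so the spawning break dates to 1898 − 27 = 1871 CE.

1871 CE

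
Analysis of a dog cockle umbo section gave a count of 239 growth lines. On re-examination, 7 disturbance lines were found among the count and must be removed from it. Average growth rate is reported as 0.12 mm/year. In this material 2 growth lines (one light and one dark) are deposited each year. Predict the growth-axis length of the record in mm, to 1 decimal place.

13.9 mm

True growth line count = 239 − 7 = 232.
Dividing by 2 growth lines per year: 232 / 2 = 116 years.
Predicted length = 0.12 mm/year × 116 years = 13.9 mm.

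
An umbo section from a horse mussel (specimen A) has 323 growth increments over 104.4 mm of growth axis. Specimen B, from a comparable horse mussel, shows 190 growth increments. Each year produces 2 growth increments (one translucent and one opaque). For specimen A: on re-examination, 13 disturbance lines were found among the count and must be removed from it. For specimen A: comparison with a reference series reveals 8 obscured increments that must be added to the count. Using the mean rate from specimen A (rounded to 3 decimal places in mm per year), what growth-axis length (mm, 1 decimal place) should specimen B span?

62.4 mm

Specimen A: after corrections the count is 323 − 13 + 8 = 318 growth increments.
Specimen A: 318 growth increments at 2 per year is 318 / 2 = 159 years.
A: Extension rate ≈ 104.4 / 159 = 0.657 mm per year.
Specimen B: 190 growth increments at 2 per year is 190 / 2 = 95 years. For B, 0.657 mm/year × 95 years = 62.4 mm.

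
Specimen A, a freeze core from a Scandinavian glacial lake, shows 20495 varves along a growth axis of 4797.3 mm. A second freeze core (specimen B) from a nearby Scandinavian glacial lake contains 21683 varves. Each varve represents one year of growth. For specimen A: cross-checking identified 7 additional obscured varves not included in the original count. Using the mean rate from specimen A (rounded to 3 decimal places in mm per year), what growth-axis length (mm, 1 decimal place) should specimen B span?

Specimen A: adjusted count: 20495 + 7 = 20502 varves.
A: Extension rate ≈ 4797.3 / 20502 = 0.234 mm per year.
For B, 0.234 mm/year × 21683 years = 5073.8 mm.

5073.8 mm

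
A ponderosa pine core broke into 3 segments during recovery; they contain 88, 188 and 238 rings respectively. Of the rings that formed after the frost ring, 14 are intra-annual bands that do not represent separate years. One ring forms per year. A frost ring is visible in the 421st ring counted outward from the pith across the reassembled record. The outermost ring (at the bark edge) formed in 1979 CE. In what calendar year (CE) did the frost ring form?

1900 CE

Total rings = 88 + 188 + 238 = 514.
The frost ring sits at ring 421 from the pith, so 514 − 421 = 93 rings formed after it.
Removing the 14 false rings leaves 93 − 14 = 79 true rings beyond the frost ring.
1979 − 79 = 1900 CE.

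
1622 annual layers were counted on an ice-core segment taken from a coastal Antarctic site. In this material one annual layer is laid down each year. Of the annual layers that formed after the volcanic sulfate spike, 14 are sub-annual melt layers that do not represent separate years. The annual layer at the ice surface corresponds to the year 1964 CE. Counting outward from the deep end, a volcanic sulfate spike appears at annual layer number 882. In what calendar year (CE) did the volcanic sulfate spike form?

1622 − 882 = 740 annual layers lie beyond the volcanic sulfate spike toward the ice surface.
740 − 14 false = 726 true annual layers after the volcanic sulfate spike.
1964 − 726 = 1238 CE.

1238 CE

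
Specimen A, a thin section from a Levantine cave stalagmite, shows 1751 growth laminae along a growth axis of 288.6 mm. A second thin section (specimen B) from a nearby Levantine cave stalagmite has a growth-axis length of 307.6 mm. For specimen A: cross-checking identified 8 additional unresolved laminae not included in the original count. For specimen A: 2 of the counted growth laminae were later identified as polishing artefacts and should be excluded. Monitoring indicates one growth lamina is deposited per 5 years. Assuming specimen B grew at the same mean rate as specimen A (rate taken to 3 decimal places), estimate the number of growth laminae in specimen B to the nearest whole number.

1864 growth laminae

Specimen A: true growth lamina count = 1751 − 2 + 8 = 1757.
Specimen A: at 5 years per growth lamina, 1757 × 5 = 8785 years.
A: Mean rate = 288.6 mm / 8785 years ≈ 0.033 mm/yr.
Specimen B: 307.6 mm / 0.033 mm per year = 9321.21 years; at 5 years per growth lamina that is 9321.21 / 5 ≈ 1864 growth laminae.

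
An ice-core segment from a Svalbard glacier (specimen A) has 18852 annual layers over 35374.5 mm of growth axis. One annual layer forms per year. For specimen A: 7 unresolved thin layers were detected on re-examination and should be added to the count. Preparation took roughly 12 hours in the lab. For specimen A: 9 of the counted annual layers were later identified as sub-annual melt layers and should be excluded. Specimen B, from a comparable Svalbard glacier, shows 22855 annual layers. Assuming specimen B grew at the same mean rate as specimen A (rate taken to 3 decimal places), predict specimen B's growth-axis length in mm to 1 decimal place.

42898.8 mm

Specimen A: true annual layer count = 18852 − 9 + 7 = 18850.
A: 35374.5 mm over 18850 years gives 35374.5 / 18850 ≈ 1.877 mm/yr.
B's length ≈ 1.877 × 22855 = 42898.8 mm.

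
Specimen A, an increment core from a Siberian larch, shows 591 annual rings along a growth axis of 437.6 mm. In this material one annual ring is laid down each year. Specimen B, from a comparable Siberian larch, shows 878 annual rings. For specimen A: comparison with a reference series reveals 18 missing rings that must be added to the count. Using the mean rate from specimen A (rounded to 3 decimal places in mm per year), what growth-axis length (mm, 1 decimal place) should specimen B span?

Specimen A: after corrections the count is 591 + 18 = 609 annual rings.
A: Mean rate = 437.6 mm / 609 years ≈ 0.719 mm/year.
For B, 0.719 mm/year × 878 years = 631.3 mm.

631.3 mm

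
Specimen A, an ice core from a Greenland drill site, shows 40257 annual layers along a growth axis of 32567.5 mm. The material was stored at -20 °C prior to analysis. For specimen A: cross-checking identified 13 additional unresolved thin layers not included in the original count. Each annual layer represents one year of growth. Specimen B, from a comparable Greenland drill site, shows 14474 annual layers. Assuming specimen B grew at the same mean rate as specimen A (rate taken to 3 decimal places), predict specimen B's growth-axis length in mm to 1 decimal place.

11709.5 mm

Specimen A: after corrections the count is 40257 + 13 = 40270 annual layers.
A: Mean rate = 32567.5 mm / 40270 years ≈ 0.809 mm/yr.
For B, 0.809 mm/year × 14474 years = 11709.5 mm.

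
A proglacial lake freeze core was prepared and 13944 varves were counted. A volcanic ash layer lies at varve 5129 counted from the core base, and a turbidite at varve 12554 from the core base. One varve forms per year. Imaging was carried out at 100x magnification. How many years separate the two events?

7425 yr

The two markers are separated by 12554 − 5129 = 7425 varves.
One varve per year makes the interval 7425 years.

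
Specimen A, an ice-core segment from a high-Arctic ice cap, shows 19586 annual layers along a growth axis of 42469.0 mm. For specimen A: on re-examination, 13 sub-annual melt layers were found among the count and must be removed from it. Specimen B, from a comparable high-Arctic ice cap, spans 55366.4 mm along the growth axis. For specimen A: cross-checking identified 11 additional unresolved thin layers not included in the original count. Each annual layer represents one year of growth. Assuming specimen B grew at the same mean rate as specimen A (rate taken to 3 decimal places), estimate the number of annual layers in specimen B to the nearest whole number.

25526 annual layers

Specimen A: true annual layer count = 19586 − 13 + 11 = 19584.
A: Extension rate ≈ 42469.0 / 19584 = 2.169 mm/year.
B spans 55366.4 / 2.169 = 25526.23 years ≈ 25526 annual layers.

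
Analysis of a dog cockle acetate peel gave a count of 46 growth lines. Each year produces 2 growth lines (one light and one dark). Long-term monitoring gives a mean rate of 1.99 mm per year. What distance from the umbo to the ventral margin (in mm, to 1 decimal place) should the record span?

46 growth lines at 2 per year is 46 / 2 = 23 years.
Length ≈ 1.99 × 23 = 45.8 mm.

45.8 mm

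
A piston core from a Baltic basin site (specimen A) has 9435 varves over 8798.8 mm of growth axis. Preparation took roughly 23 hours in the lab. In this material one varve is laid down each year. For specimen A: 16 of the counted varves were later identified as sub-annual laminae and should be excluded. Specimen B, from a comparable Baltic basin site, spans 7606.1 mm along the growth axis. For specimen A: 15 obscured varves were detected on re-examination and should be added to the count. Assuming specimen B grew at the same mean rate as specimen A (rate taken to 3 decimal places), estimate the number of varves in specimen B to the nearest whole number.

8152 varves

Specimen A: after corrections the count is 9435 − 16 + 15 = 9434 varves.
A: Extension rate ≈ 8798.8 / 9434 = 0.933 mm per year.
B spans 7606.1 / 0.933 = 8152.30 years ≈ 8152 varves.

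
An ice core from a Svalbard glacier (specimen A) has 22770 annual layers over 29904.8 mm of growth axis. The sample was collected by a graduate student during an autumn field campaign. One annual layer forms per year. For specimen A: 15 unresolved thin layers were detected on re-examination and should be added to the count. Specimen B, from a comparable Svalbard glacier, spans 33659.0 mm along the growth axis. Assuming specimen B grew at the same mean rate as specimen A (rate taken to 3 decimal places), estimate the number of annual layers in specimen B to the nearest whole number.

Specimen A: after corrections the count is 22770 + 15 = 22785 annual layers.
A: Extension rate ≈ 29904.8 / 22785 = 1.312 mm/yr.
Specimen B: 33659.0 mm / 1.312 mm per year = 25654.73 years ≈ 25655 annual layers.

25655 annual layers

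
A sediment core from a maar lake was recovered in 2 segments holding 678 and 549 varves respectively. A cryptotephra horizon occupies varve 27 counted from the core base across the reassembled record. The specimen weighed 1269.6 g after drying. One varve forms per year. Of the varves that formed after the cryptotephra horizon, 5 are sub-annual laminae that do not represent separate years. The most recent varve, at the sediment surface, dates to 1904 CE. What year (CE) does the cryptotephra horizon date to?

709 CE

Total varves = 678 + 549 = 1227.
1227 − 27 = 1200 varves lie beyond the cryptotephra horizon toward the sediment surface.
Removing the 5 false varves leaves 1200 − 5 = 1195 true varves beyond the cryptotephra horizon.
1904 − 1195 = 709 CE.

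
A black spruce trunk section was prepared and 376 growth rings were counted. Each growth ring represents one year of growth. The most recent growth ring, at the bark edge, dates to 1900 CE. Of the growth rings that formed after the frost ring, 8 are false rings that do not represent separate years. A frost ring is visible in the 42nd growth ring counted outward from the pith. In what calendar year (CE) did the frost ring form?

1574 CE

376 − 42 = 334 growth rings lie beyond the frost ring toward the bark edge.
Excluding 8 false growth rings: 334 − 8 = 326.
Counting back 326 years from 1900 CE places the frost ring in 1900 − 326 = 1574 CE.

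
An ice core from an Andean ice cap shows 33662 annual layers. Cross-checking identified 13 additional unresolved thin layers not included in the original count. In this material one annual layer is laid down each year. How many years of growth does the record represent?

Correcting the raw count gives 33662 + 13 = 33675 true annual layers.
One annual layer per year makes the duration 33675 years.

33675 years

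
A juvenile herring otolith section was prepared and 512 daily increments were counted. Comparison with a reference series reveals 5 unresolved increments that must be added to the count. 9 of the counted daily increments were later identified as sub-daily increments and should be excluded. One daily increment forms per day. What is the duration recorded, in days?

508 d

True daily increment count = 512 − 9 + 5 = 508.
One daily increment per day makes the duration 508 days.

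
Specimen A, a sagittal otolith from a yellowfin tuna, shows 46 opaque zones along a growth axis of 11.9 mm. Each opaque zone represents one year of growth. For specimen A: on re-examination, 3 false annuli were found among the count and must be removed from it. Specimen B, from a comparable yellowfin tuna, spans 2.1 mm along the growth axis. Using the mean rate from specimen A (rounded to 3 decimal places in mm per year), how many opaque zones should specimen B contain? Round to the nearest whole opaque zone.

8 opaque zones

Specimen A: after corrections the count is 46 − 3 = 43 opaque zones.
A: Mean rate = 11.9 mm / 43 years ≈ 0.277 mm/year.
Specimen B: 2.1 mm / 0.277 mm per year = 7.58 years ≈ 8 opaque zones.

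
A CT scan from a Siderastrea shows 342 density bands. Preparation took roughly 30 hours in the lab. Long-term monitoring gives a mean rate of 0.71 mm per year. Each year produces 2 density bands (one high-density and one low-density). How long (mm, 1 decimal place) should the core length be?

342 density bands at 2 per year is 342 / 2 = 171 years.
Predicted length = 0.71 mm/year × 171 years = 121.4 mm.

121.4 mm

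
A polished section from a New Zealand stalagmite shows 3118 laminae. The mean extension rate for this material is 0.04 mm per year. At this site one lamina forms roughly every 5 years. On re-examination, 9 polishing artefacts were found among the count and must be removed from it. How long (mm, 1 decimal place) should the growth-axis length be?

621.8 mm

Correcting the raw count gives 3118 − 9 = 3109 true laminae.
3109 laminae at 5 years each span 3109 × 5 = 15545 years.
Length ≈ 0.04 × 15545 = 621.8 mm.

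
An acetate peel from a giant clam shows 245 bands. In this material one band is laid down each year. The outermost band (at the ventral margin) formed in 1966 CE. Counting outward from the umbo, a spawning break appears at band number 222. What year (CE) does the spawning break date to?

Between band 222 and the ventral margin there are 245 − 222 = 23 bands.
1966 − 23 = 1943 CE.

1943 CE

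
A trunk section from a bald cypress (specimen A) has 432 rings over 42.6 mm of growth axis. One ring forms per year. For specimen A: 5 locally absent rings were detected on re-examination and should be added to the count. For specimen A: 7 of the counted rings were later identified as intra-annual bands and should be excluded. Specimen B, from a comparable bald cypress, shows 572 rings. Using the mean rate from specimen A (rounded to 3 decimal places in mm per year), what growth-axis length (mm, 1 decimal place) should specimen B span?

Specimen A: after corrections the count is 432 − 7 + 5 = 430 rings.
A: Mean rate = 42.6 mm / 430 years ≈ 0.099 mm/yr.
For B, 0.099 mm/year × 572 years = 56.6 mm.

56.6 mm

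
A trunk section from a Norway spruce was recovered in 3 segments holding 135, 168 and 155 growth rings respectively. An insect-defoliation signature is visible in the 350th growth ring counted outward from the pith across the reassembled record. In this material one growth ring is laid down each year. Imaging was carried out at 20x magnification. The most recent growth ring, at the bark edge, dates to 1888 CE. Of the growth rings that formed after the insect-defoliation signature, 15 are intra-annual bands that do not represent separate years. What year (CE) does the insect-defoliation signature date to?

1795 CE

Total growth rings = 135 + 168 + 155 = 458.
The insect-defoliation signature sits at growth ring 350 from the pith, so 458 − 350 = 108 growth rings formed after it.
Excluding 15 false growth rings: 108 − 15 = 93.
1888 − 93 = 1795 CE.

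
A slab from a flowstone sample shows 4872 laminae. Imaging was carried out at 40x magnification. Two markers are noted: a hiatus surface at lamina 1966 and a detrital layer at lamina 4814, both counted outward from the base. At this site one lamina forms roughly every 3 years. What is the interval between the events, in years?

The two markers are separated by 4814 − 1966 = 2848 laminae.
Multiplying by 3 years per lamina: 2848 × 3 = 8544 years.

8544 years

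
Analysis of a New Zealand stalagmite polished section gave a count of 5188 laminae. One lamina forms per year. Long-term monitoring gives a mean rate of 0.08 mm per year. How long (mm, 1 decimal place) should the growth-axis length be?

The record spans 5188 years at 0.08 mm per year.
Predicted length = 0.08 mm/year × 5188 years = 415.0 mm.

415.0 mm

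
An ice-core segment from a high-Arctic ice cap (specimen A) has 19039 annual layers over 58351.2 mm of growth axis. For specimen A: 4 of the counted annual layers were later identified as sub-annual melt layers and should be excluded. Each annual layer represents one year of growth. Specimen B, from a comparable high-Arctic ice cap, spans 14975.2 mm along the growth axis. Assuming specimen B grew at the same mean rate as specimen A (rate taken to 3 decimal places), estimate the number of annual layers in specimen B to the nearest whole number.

Specimen A: correcting the raw count gives 19039 − 4 = 19035 true annual layers.
A: 58351.2 mm over 19035 years gives 58351.2 / 19035 ≈ 3.065 mm per year.
Specimen B: 14975.2 mm / 3.065 mm per year = 4885.87 years ≈ 4886 annual layers.

4886 annual layers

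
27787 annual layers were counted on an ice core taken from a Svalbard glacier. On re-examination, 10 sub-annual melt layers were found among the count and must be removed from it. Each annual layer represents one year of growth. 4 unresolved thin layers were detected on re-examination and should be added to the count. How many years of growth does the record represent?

After corrections the count is 27787 − 10 + 4 = 27781 annual layers.
At one annual layer per year, that is 27781 years.

27781 yr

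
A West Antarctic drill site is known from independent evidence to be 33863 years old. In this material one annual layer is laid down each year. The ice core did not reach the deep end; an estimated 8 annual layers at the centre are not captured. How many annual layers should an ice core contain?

33855 annual layers

At one annual layer per year, 33863 years correspond to 33863 annual layers.
Less the 8 uncaptured annual layers: 33863 − 8 = 33855.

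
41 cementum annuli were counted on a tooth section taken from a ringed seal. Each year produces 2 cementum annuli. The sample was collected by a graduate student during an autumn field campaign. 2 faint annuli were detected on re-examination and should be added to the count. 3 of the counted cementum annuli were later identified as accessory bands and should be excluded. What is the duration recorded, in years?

20 years

Adjusted count: 41 − 3 + 2 = 40 cementum annuli.
40 cementum annuli at 2 per year is 40 / 2 = 20 years.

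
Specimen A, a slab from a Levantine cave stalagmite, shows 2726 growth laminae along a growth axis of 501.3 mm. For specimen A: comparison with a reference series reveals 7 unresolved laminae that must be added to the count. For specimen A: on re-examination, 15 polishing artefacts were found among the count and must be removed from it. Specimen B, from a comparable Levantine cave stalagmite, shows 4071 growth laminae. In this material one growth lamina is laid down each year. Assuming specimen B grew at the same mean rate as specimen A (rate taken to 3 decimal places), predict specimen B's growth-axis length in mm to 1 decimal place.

749.1 mm

Specimen A: true growth lamina count = 2726 − 15 + 7 = 2718.
A: Extension rate ≈ 501.3 / 2718 = 0.184 mm/yr.
For B, 0.184 mm/year × 4071 years = 749.1 mm.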